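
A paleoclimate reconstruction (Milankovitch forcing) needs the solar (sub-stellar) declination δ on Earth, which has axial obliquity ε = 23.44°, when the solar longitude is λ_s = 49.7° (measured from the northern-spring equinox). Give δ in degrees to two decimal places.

sin δ = sin ε · sin λ_s = sin 23.44° × sin 49.7° = 0.303381.
δ = arcsin(0.303381) = +17.66°.

δ = +17.66°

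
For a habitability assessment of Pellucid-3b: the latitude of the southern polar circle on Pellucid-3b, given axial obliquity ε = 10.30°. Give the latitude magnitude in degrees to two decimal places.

79.70°

The polar circle is the lowest latitude that experiences at least one full rotation of continuous darkness at the northern-summer solstice; it lies at |φ| = 90° − ε = 90° − 10.30° = 79.70°.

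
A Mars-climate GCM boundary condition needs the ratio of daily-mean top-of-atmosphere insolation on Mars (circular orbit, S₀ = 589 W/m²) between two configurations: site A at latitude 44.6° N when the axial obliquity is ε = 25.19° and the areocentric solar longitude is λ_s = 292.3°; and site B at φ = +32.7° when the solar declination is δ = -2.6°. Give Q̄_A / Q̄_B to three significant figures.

— Configuration A (φ=+44.6°):
sin δ = sin 25.19° × sin 292.3° = -0.39379, so δ = -23.190°.
cos H₀ = −tan(+44.6°) tan(-23.190°) = 0.4225, H₀ = 1.1346 rad.
Bracket: H₀ sin φ sin δ + cos φ cos δ sin H₀ = 1.1346×0.70215×-0.39379 + 0.71203×0.91920×0.90638 = -0.313717 + 0.593224 = 0.279507.
Q̄ = (S₀/π) × [bracket] = (589/π) × 0.279507 = 52.403 W/m².
— Configuration B (φ=+32.7°):
cos H₀ = −tan(+32.7°) tan(-2.600°) = 0.0292, H₀ = 1.5416 rad.
Bracket: H₀ sin φ sin δ + cos φ cos δ sin H₀ = 1.5416×0.54024×-0.04536 + 0.84151×0.99897×0.99957 = -0.037777 + 0.840282 = 0.802505.
Q̄ = (S₀/π) × [bracket] = (589/π) × 0.802505 = 150.46 W/m².
Ratio Q̄_A / Q̄_B = 52.403 / 150.46 = 0.3483.

Q̄_A / Q̄_B ≈ 0.348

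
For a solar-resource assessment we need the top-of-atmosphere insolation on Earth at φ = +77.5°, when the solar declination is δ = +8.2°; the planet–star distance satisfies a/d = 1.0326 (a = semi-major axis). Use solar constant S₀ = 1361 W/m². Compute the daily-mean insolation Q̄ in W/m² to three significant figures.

cos H₀ = −tan(+77.5°) tan(+8.200°) = -0.6500, H₀ = 2.2784 rad.
Bracket: H₀ sin φ sin δ + cos φ cos δ sin H₀ = 2.2784×0.97630×0.14263 + 0.21644×0.98978×0.75993 = 0.317266 + 0.162798 = 0.480064.
Inverse-square distance factor (a/d)² = 1.0326² = 1.066263.
Q̄ = (S₀/π) × 1.066263 × [bracket] = (1361/π) × 1.066263 × 0.480064 = 221.8 W/m².

Q̄ ≈ 222 W/m²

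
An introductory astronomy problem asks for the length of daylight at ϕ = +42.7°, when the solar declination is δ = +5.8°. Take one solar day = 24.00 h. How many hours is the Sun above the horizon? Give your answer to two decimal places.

cos h₀ = −tan ϕ · tan δ = −tan(+42.7°) × tan(+5.800°) = -0.0937, so h₀ = 1.6647 rad = 95.38°.
Daylight = 2h₀/(2π) × 24.00 h = (1.6647/π) × 24.00 = 12.72 h.

12.72 h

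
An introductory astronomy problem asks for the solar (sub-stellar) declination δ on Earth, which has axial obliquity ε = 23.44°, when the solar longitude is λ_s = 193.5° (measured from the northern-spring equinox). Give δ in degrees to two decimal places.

sin δ = sin ε · sin λ_s = sin 23.44° × sin 193.5° = -0.092862.
δ = arcsin(-0.092862) = -5.33°.

δ = -5.33°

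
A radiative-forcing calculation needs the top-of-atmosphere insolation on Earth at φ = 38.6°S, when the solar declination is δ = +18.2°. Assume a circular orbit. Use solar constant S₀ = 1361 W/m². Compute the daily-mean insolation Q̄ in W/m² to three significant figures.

Q̄ ≈ 200 W/m²

cos H₀ = −tan(-38.6°) tan(+18.200°) = 0.2625, H₀ = 1.3052 rad.
Bracket: H₀ sin φ sin δ + cos φ cos δ sin H₀ = 1.3052×-0.62388×0.31233 + 0.78152×0.94997×0.96494 = -0.254327 + 0.716391 = 0.462064.
Q̄ = (S₀/π) × [bracket] = (1361/π) × 0.462064 = 200.2 W/m².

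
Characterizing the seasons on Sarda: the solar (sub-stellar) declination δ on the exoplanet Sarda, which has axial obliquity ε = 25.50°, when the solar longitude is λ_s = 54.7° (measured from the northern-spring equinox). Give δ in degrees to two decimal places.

δ = +20.57°

sin δ = sin ε · sin λ_s = sin 25.50° × sin 54.7° = 0.351356.
δ = arcsin(0.351356) = +20.57°.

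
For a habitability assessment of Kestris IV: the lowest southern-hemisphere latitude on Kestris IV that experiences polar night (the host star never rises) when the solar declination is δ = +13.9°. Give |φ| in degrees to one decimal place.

|φ| = 76.1°

Polar night requires cos H₀ = −tan φ tan δ ≥ 1, i.e. tan φ tan δ ≤ −1.
The boundary is |tan φ| · |tan δ| = 1, so |φ| = 90° − |δ| = 90° − 13.9° = 76.1° in the southern hemisphere.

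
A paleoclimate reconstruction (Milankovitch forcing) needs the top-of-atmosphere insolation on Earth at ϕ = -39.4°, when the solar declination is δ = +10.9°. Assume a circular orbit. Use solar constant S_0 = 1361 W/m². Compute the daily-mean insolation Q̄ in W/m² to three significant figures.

cos h₀ = −tan(-39.4°) tan(+10.900°) = 0.1582, h₀ = 1.4120 rad.
Bracket: h₀ sin ϕ sin δ + cos ϕ cos δ sin h₀ = 1.4120×-0.63473×0.18910 + 0.77273×0.98196×0.98741 = -0.169479 + 0.749237 = 0.579758.
Q̄ = (S_0/π) × [bracket] = (1361/π) × 0.579758 = 251.2 W/m².

Q̄ ≈ 251 W/m²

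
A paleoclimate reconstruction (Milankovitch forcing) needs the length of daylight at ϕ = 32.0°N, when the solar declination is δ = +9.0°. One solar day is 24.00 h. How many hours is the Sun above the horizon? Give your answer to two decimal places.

cos h₀ = −tan ϕ · tan δ = −tan(+32.0°) × tan(+9.000°) = -0.0990, so h₀ = 1.6699 rad = 95.68°.
Daylight = 2h₀/(2π) × 24.00 h = (1.6699/π) × 24.00 = 12.76 h.

12.76 h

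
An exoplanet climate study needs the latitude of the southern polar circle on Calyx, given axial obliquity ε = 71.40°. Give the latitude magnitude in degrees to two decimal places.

18.60°

The polar circle is the lowest latitude that experiences at least one full rotation of continuous darkness at the northern-summer solstice; it lies at |ϕ| = 90° − ε = 90° − 71.40° = 18.60°.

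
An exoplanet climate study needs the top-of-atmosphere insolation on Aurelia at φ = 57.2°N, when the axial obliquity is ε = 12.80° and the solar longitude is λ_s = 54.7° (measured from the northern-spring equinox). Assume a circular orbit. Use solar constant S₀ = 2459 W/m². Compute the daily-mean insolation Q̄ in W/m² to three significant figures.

Solar declination: sin δ = sin ε · sin λ_s = sin 12.80° × sin 54.7° = 0.18081, so δ = +10.417°.
cos H₀ = −tan(+57.2°) tan(+10.417°) = -0.2853, H₀ = 1.8601 rad.
Bracket: H₀ sin φ sin δ + cos φ cos δ sin H₀ = 1.8601×0.84057×0.18081 + 0.54171×0.98352×0.95845 = 0.282704 + 0.510646 = 0.793350.
Q̄ = (S₀/π) × [bracket] = (2459/π) × 0.793350 = 621.0 W/m².

Q̄ ≈ 621 W/m²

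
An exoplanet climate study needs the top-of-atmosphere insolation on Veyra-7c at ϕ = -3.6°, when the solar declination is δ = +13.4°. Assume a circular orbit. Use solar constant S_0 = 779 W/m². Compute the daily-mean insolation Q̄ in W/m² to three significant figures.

Q̄ ≈ 235 W/m²

cos h₀ = −tan(-3.6°) tan(+13.400°) = 0.0150, h₀ = 1.5558 rad.
Bracket: h₀ sin ϕ sin δ + cos ϕ cos δ sin h₀ = 1.5558×-0.06279×0.23175 + 0.99803×0.97278×0.99989 = -0.022639 + 0.970757 = 0.948118.
Q̄ = (S_0/π) × [bracket] = (779/π) × 0.948118 = 235.1 W/m².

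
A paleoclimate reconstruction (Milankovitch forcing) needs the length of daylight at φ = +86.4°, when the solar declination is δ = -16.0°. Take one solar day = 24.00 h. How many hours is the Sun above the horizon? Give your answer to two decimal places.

0.00 h

cos H₀ = −tan φ · tan δ = 4.5577 ≥ 1, so the Sun never rises (polar night) and H₀ = 0.
Daylight = 2H₀/(2π) × 24.00 h = (0.0000/π) × 24.00 = 0.00 h.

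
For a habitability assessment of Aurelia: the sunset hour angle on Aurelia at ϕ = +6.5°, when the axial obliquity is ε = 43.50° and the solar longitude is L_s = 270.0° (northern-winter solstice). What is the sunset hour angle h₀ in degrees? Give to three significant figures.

h₀ = 83.8°

Solar declination: sin δ = sin ε · sin L_s = sin 43.50° × sin 270.0° = -0.68835, so δ = -43.500°.
cos h₀ = −tan ϕ · tan δ = −tan(+6.5°) × tan(-43.500°) = 0.1081, so h₀ = 1.4625 rad = 83.79°.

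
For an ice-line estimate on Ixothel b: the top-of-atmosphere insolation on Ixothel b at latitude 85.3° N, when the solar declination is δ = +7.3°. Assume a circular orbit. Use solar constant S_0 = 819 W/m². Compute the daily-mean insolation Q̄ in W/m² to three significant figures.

Q̄ ≈ 104 W/m²

cos h₀ = −tan(+85.3°) tan(+7.300°) = -1.5581 ≤ −1 ⇒ polar day, h₀ = π.
Bracket: h₀ sin ϕ sin δ + cos ϕ cos δ sin h₀ = 3.1416×0.99664×0.12706 + 0.08194×0.99189×0.00000 = 0.397830 + 0.000000 = 0.397830.
Q̄ = (S_0/π) × [bracket] = (819/π) × 0.397830 = 103.7 W/m².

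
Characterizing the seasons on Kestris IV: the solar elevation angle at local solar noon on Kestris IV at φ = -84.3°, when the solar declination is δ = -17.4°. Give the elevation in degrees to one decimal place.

23.1°

At local noon the hour angle is zero, so the zenith angle equals |φ − δ| = |-84.3° − (-17.400°)| = 66.900°.
Elevation = 90° − 66.900° = 23.1°.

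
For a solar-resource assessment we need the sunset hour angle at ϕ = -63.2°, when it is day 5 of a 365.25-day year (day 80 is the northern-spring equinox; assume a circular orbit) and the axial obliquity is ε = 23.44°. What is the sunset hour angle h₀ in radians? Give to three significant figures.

h₀ = 2.53 rad

Solar longitude: L_s = 360° × (5 − 80)/365.25 = -73.922°, i.e. -73.922° + 360° = 286.078°.
sin δ = sin 23.44° × sin 286.078° = -0.38223, so δ = -22.472°.
cos h₀ = −tan ϕ · tan δ = −tan(-63.2°) × tan(-22.472°) = -0.8189, so h₀ = 2.5302 rad = 144.97°.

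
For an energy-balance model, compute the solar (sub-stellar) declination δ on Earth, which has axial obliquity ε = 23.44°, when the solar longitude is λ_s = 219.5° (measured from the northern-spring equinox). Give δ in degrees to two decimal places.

δ = -14.66°

sin δ = sin ε · sin λ_s = sin 23.44° × sin 219.5° = -0.253025.
δ = arcsin(-0.253025) = -14.66°.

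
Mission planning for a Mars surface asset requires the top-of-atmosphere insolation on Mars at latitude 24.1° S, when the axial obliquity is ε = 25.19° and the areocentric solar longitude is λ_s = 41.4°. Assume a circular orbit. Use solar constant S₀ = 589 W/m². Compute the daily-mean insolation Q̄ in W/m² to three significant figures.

sin δ = sin 25.19° × sin 41.4° = 0.28147, so δ = +16.348°.
cos H₀ = −tan(-24.1°) tan(+16.348°) = 0.1312, H₀ = 1.4392 rad.
Bracket: H₀ sin φ sin δ + cos φ cos δ sin H₀ = 1.4392×-0.40833×0.28147 + 0.91283×0.95957×0.99135 = -0.165411 + 0.868348 = 0.702937.
Q̄ = (S₀/π) × [bracket] = (589/π) × 0.702937 = 131.8 W/m².

Q̄ ≈ 132 W/m²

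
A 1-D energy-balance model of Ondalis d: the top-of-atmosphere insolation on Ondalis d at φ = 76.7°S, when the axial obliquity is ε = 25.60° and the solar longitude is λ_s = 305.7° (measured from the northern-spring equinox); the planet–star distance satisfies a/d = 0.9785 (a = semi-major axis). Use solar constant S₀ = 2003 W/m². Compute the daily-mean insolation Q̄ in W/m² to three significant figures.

Q̄ ≈ 655 W/m²

Solar declination: sin δ = sin ε · sin λ_s = sin 25.60° × sin 305.7° = -0.35089, so δ = -20.542°.
cos H₀ = −tan(-76.7°) tan(-20.542°) = -1.5852 ≤ −1 ⇒ polar day, H₀ = π.
Bracket: H₀ sin φ sin δ + cos φ cos δ sin H₀ = 3.1416×-0.97318×-0.35089 + 0.23005×0.93642×0.00000 = 1.072791 + 0.000000 = 1.072791.
Inverse-square distance factor (a/d)² = 0.9785² = 0.957462.
Q̄ = (S₀/π) × 0.957462 × [bracket] = (2003/π) × 0.957462 × 1.072791 = 654.9 W/m².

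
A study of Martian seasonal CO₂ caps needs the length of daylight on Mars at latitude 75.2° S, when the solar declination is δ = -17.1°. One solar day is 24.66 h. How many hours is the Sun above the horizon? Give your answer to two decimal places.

24.66 h

Sunrise equation: cos h₀ = −tan ϕ · tan δ = -1.1644 ≤ −1, so the Sun never sets (polar day) and h₀ = π.
Daylight = 2h₀/(2π) × 24.66 h = (3.1416/π) × 24.66 = 24.66 h.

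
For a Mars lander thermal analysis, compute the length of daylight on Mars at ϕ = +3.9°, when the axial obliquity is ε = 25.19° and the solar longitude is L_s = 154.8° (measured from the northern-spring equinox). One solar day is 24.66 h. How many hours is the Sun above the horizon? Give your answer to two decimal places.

12.43 h

Solar declination: sin δ = sin ε · sin L_s = sin 25.19° × sin 154.8° = 0.18122, so δ = +10.441°.
cos h₀ = −tan ϕ · tan δ = −tan(+3.9°) × tan(+10.441°) = -0.0126, so h₀ = 1.5834 rad = 90.72°.
Daylight = 2h₀/(2π) × 24.66 h = (1.5834/π) × 24.66 = 12.43 h.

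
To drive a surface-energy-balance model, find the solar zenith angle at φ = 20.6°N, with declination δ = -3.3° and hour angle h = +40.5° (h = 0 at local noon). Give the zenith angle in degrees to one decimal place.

cos θ_z = sin φ sin δ + cos φ cos δ cos h = -0.020253 + 0.710605 = 0.690352.
θ_z = arccos(0.690352) = 46.3°.

θ_z = 46.3°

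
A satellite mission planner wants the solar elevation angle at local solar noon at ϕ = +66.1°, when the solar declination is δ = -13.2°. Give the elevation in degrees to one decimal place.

10.7°

At local noon the hour angle is zero, so the zenith angle equals |ϕ − δ| = |+66.1° − (-13.200°)| = 79.300°.
Elevation = 90° − 79.300° = 10.7°.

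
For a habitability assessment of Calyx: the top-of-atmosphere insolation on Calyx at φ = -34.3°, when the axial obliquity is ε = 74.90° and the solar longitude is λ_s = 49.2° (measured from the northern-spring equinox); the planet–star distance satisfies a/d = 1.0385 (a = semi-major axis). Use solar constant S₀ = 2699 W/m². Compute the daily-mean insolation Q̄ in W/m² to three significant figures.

Q̄ ≈ 69.9 W/m²

Solar declination: sin δ = sin ε · sin λ_s = sin 74.90° × sin 49.2° = 0.73086, so δ = +46.958°.
cos H₀ = −tan(-34.3°) tan(+46.958°) = 0.7305, H₀ = 0.7518 rad.
Bracket: H₀ sin φ sin δ + cos φ cos δ sin H₀ = 0.7518×-0.56353×0.73086 + 0.82610×0.68253×0.68296 = -0.309638 + 0.385079 = 0.075441.
Inverse-square distance factor (a/d)² = 1.0385² = 1.078482.
Q̄ = (S₀/π) × 1.078482 × [bracket] = (2699/π) × 1.078482 × 0.075441 = 69.90 W/m².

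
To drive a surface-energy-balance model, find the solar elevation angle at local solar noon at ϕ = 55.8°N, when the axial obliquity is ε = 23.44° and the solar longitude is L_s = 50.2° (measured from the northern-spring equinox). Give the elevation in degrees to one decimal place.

52.0°

Solar declination: sin δ = sin ε · sin L_s = sin 23.44° × sin 50.2° = 0.30561, so δ = +17.795°.
At local noon the hour angle is zero, so the zenith angle equals |ϕ − δ| = |+55.8° − (+17.795°)| = 38.005°.
Elevation = 90° − 38.005° = 52.0°.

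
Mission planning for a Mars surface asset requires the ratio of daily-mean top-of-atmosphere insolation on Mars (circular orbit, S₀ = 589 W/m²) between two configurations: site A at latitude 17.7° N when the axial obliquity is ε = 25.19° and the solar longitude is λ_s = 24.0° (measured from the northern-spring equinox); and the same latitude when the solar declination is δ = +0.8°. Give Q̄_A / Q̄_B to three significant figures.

— Configuration A (φ=+17.7°):
Solar declination: sin δ = sin ε · sin λ_s = sin 25.19° × sin 24.0° = 0.17312, so δ = +9.969°.
cos H₀ = −tan(+17.7°) tan(+9.969°) = -0.0561, H₀ = 1.6269 rad.
Bracket: H₀ sin φ sin δ + cos φ cos δ sin H₀ = 1.6269×0.30403×0.17312 + 0.95266×0.98490×0.99843 = 0.085630 + 0.936802 = 1.022432.
Q̄ = (S₀/π) × [bracket] = (589/π) × 1.022432 = 191.69 W/m².
— Configuration B (φ=+17.7°):
cos H₀ = −tan(+17.7°) tan(+0.800°) = -0.0045, H₀ = 1.5753 rad.
Bracket: H₀ sin φ sin δ + cos φ cos δ sin H₀ = 1.5753×0.30403×0.01396 + 0.95266×0.99990×0.99999 = 0.006686 + 0.952555 = 0.959241.
Q̄ = (S₀/π) × [bracket] = (589/π) × 0.959241 = 179.84 W/m².
Ratio Q̄_A / Q̄_B = 191.69 / 179.84 = 1.066.

Q̄_A / Q̄_B ≈ 1.07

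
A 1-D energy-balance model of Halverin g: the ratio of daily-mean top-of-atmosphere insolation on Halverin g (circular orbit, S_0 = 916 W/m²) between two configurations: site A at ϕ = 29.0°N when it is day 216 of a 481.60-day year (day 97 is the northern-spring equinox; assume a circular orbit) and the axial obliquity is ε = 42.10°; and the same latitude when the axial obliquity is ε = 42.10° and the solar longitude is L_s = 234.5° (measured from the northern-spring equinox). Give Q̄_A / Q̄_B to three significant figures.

Q̄_A / Q̄_B ≈ 3.40

— Configuration A (ϕ=+29.0°):
Solar longitude: L_s = 360° × (216 − 97)/481.60 = 88.953°.
sin δ = sin 42.10° × sin 88.953° = 0.67031, so δ = +42.091°.
cos h₀ = −tan(+29.0°) tan(+42.091°) = -0.5007, h₀ = 2.0952 rad.
Bracket: h₀ sin ϕ sin δ + cos ϕ cos δ sin h₀ = 2.0952×0.48481×0.67031 + 0.87462×0.74208×0.86562 = 0.680883 + 0.561820 = 1.242703.
Q̄ = (S_0/π) × [bracket] = (916/π) × 1.242703 = 362.34 W/m².
— Configuration B (ϕ=+29.0°):
Solar declination: sin δ = sin ε · sin L_s = sin 42.10° × sin 234.5° = -0.54580, so δ = -33.080°.
cos h₀ = −tan(+29.0°) tan(-33.080°) = 0.3611, h₀ = 1.2014 rad.
Bracket: h₀ sin ϕ sin δ + cos ϕ cos δ sin h₀ = 1.2014×0.48481×-0.54580 + 0.87462×0.83791×0.93254 = -0.317902 + 0.683415 = 0.365513.
Q̄ = (S_0/π) × [bracket] = (916/π) × 0.365513 = 106.57 W/m².
Ratio Q̄_A / Q̄_B = 362.34 / 106.57 = 3.400.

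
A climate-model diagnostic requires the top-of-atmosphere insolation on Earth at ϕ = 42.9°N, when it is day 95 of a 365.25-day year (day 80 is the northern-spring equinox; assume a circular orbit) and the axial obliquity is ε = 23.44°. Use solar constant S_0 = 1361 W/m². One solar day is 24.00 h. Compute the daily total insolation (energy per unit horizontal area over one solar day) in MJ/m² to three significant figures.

Solar longitude: L_s = 360° × (95 − 80)/365.25 = 14.784°.
sin δ = sin 23.44° × sin 14.784° = 0.10151, so δ = +5.826°.
cos h₀ = −tan(+42.9°) tan(+5.826°) = -0.0948, h₀ = 1.6658 rad.
Bracket: h₀ sin ϕ sin δ + cos ϕ cos δ sin h₀ = 1.6658×0.68072×0.10151 + 0.73254×0.99483×0.99549 = 0.115107 + 0.725466 = 0.840573.
Q̄ = (S_0/π) × [bracket] = (1361/π) × 0.840573 = 364.15 W/m².
Daily total = Q̄ × 24.00 h × 3600 s/h = 364.15 × 24.00 × 3600 / 10⁶ = 31.46 MJ/m².

31.5 MJ/m²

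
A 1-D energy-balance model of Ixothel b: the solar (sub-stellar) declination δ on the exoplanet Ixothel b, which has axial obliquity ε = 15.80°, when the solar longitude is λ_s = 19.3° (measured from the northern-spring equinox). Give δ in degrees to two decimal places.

sin δ = sin ε · sin λ_s = sin 15.80° × sin 19.3° = 0.089993.
δ = arcsin(0.089993) = +5.16°.

δ = +5.16°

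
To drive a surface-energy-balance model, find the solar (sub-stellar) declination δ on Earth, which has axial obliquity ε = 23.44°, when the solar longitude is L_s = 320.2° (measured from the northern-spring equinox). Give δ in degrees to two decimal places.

δ = -14.75°

sin δ = sin ε · sin L_s = sin 23.44° × sin 320.2° = -0.254628.
δ = arcsin(-0.254628) = -14.75°.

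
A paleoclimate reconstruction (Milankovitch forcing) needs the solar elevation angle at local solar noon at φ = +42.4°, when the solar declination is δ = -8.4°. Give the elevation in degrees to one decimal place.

At local noon the hour angle is zero, so the zenith angle equals |φ − δ| = |+42.4° − (-8.400°)| = 50.800°.
Elevation = 90° − 50.800° = 39.2°.

39.2°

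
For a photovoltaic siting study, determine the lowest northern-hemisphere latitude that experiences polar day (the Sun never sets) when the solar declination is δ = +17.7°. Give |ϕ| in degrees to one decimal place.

|ϕ| = 72.3°

Polar day requires cos h₀ = −tan ϕ tan δ ≤ −1, i.e. tan ϕ tan δ ≥ 1.
The boundary is |tan ϕ| · |tan δ| = 1, so |ϕ| = 90° − |δ| = 90° − 17.7° = 72.3° in the northern hemisphere.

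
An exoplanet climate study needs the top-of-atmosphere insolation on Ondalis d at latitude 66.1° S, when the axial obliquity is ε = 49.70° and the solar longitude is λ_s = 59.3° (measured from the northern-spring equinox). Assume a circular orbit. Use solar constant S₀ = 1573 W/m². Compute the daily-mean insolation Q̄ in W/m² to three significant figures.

Q̄ ≈ 0.00 W/m²

Solar declination: sin δ = sin ε · sin λ_s = sin 49.70° × sin 59.3° = 0.65578, so δ = +40.979°.
cos H₀ = −tan(-66.1°) tan(+40.979°) = 1.9602 ≥ 1 ⇒ polar night, H₀ = 0 and Q̄ = 0.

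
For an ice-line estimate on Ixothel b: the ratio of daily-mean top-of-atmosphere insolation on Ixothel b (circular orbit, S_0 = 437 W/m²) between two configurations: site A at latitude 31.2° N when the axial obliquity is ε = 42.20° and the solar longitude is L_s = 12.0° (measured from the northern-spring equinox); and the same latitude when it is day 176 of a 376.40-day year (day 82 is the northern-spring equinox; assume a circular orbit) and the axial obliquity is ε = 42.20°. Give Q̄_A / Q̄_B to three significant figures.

Q̄_A / Q̄_B ≈ 0.754

— Configuration A (ϕ=+31.2°):
Solar declination: sin δ = sin ε · sin L_s = sin 42.20° × sin 12.0° = 0.13966, so δ = +8.028°.
cos h₀ = −tan(+31.2°) tan(+8.028°) = -0.0854, h₀ = 1.6563 rad.
Bracket: h₀ sin ϕ sin δ + cos ϕ cos δ sin h₀ = 1.6563×0.51803×0.13966 + 0.85536×0.99020×0.99635 = 0.119830 + 0.843886 = 0.963716.
Q̄ = (S_0/π) × [bracket] = (437/π) × 0.963716 = 134.05 W/m².
— Configuration B (ϕ=+31.2°):
Solar longitude: L_s = 360° × (176 − 82)/376.40 = 89.904°.
sin δ = sin 42.20° × sin 89.904° = 0.67172, so δ = +42.200°.
cos h₀ = −tan(+31.2°) tan(+42.200°) = -0.5491, h₀ = 2.1521 rad.
Bracket: h₀ sin ϕ sin δ + cos ϕ cos δ sin h₀ = 2.1521×0.51803×0.67172 + 0.85536×0.74081×0.83573 = 0.748869 + 0.529568 = 1.278437.
Q̄ = (S_0/π) × [bracket] = (437/π) × 1.278437 = 177.83 W/m².
Ratio Q̄_A / Q̄_B = 134.05 / 177.83 = 0.7538.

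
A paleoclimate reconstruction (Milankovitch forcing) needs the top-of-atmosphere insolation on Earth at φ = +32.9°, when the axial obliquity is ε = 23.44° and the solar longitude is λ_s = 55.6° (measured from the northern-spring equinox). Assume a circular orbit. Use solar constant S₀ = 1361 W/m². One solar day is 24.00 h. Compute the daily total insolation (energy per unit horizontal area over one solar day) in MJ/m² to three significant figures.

Solar declination: sin δ = sin ε · sin λ_s = sin 23.44° × sin 55.6° = 0.32822, so δ = +19.161°.
cos H₀ = −tan(+32.9°) tan(+19.161°) = -0.2248, H₀ = 1.7975 rad.
Bracket: H₀ sin φ sin δ + cos φ cos δ sin H₀ = 1.7975×0.54317×0.32822 + 0.83962×0.94460×0.97441 = 0.320457 + 0.772809 = 1.093266.
Q̄ = (S₀/π) × [bracket] = (1361/π) × 1.093266 = 473.62 W/m².
Daily total = Q̄ × 24.00 h × 3600 s/h = 473.62 × 24.00 × 3600 / 10⁶ = 40.92 MJ/m².

40.9 MJ/m²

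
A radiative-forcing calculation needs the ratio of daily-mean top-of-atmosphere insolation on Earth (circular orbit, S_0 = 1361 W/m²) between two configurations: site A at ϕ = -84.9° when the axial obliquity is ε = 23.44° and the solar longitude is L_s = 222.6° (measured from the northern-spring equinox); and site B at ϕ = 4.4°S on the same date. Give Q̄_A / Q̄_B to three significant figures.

Q̄_A / Q̄_B ≈ 0.849

— Configuration A (ϕ=-84.9°):
Solar declination: sin δ = sin ε · sin L_s = sin 23.44° × sin 222.6° = -0.26925, so δ = -15.620°.
cos h₀ = −tan(-84.9°) tan(-15.620°) = -3.1326 ≤ −1 ⇒ polar day, h₀ = π.
Bracket: h₀ sin ϕ sin δ + cos ϕ cos δ sin h₀ = 3.1416×-0.99604×-0.26925 + 0.08889×0.96307×0.00000 = 0.842526 + 0.000000 = 0.842526.
Q̄ = (S_0/π) × [bracket] = (1361/π) × 0.842526 = 365.00 W/m².
— Configuration B (ϕ=-4.4°):
cos h₀ = −tan(-4.4°) tan(-15.620°) = -0.0215, h₀ = 1.5923 rad.
Bracket: h₀ sin ϕ sin δ + cos ϕ cos δ sin h₀ = 1.5923×-0.07672×-0.26925 + 0.99705×0.96307×0.99977 = 0.032892 + 0.960008 = 0.992900.
Q̄ = (S_0/π) × [bracket] = (1361/π) × 0.992900 = 430.14 W/m².
Ratio Q̄_A / Q̄_B = 365.00 / 430.14 = 0.8486.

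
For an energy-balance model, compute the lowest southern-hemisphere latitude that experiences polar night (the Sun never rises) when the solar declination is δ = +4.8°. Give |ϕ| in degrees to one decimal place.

|ϕ| = 85.2°

Polar night requires cos h₀ = −tan ϕ tan δ ≥ 1, i.e. tan ϕ tan δ ≤ −1.
The boundary is |tan ϕ| · |tan δ| = 1, so |ϕ| = 90° − |δ| = 90° − 4.8° = 85.2° in the southern hemisphere.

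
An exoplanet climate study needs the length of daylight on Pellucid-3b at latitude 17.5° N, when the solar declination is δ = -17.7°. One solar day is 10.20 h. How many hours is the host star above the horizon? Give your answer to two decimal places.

cos H₀ = −tan φ · tan δ = −tan(+17.5°) × tan(-17.700°) = 0.1006, so H₀ = 1.4700 rad = 84.22°.
Daylight = 2H₀/(2π) × 10.20 h = (1.4700/π) × 10.20 = 4.77 h.

4.77 h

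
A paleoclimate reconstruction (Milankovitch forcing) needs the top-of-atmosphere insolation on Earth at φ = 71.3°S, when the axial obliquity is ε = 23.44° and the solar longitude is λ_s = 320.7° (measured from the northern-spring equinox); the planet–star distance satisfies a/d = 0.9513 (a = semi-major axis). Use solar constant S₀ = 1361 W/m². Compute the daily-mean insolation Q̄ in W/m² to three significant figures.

Solar declination: sin δ = sin ε · sin λ_s = sin 23.44° × sin 320.7° = -0.25195, so δ = -14.593°.
cos H₀ = −tan(-71.3°) tan(-14.593°) = -0.7692, H₀ = 2.4483 rad.
Bracket: H₀ sin φ sin δ + cos φ cos δ sin H₀ = 2.4483×-0.94721×-0.25195 + 0.32061×0.96774×0.63904 = 0.584286 + 0.198273 = 0.782559.
Inverse-square distance factor (a/d)² = 0.9513² = 0.904972.
Q̄ = (S₀/π) × 0.904972 × [bracket] = (1361/π) × 0.904972 × 0.782559 = 306.8 W/m².

Q̄ ≈ 307 W/m²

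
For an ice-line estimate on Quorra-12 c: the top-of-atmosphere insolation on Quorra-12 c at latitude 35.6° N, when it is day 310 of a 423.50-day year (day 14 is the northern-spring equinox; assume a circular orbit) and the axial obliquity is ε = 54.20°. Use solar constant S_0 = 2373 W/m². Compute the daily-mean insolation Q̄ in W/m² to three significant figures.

Solar longitude: L_s = 360° × (310 − 14)/423.50 = 251.617°.
sin δ = sin 54.20° × sin 251.617° = -0.76968, so δ = -50.325°.
cos h₀ = −tan(+35.6°) tan(-50.325°) = 0.8631, h₀ = 0.5294 rad.
Bracket: h₀ sin ϕ sin δ + cos ϕ cos δ sin h₀ = 0.5294×0.58212×-0.76968 + 0.81310×0.63843×0.50503 = -0.237196 + 0.262165 = 0.024969.
Q̄ = (S_0/π) × [bracket] = (2373/π) × 0.024969 = 18.86 W/m².

Q̄ ≈ 18.9 W/m²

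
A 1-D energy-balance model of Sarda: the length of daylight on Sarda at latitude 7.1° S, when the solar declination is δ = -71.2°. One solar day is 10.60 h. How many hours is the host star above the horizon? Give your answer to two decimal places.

cos H₀ = −tan φ · tan δ = −tan(-7.1°) × tan(-71.200°) = -0.3659, so H₀ = 1.9454 rad = 111.46°.
Daylight = 2H₀/(2π) × 10.60 h = (1.9454/π) × 10.60 = 6.56 h.

6.56 h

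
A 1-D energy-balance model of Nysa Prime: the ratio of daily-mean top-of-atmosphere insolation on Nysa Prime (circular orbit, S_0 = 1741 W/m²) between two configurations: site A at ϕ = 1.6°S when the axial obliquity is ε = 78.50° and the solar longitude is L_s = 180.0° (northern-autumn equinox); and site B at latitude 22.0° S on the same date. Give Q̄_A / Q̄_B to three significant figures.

— Configuration A (ϕ=-1.6°):
Solar declination: sin δ = sin ε · sin L_s = sin 78.50° × sin 180.0° = 0.00000, so δ = +0.000°.
cos h₀ = −tan(-1.6°) tan(+0.000°) = 0.0000, h₀ = 1.5708 rad.
Bracket: h₀ sin ϕ sin δ + cos ϕ cos δ sin h₀ = 1.5708×-0.02792×0.00000 + 0.99961×1.00000×1.00000 = -0.000000 + 0.999610 = 0.999610.
Q̄ = (S_0/π) × [bracket] = (1741/π) × 0.999610 = 553.96 W/m².
— Configuration B (ϕ=-22.0°):
cos h₀ = −tan(-22.0°) tan(+0.000°) = 0.0000, h₀ = 1.5708 rad.
Bracket: h₀ sin ϕ sin δ + cos ϕ cos δ sin h₀ = 1.5708×-0.37461×0.00000 + 0.92718×1.00000×1.00000 = -0.000000 + 0.927180 = 0.927180.
Q̄ = (S_0/π) × [bracket] = (1741/π) × 0.927180 = 513.82 W/m².
Ratio Q̄_A / Q̄_B = 553.96 / 513.82 = 1.078.

Q̄_A / Q̄_B ≈ 1.08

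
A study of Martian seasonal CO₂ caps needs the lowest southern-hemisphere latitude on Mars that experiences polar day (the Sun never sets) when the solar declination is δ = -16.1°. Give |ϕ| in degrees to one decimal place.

|ϕ| = 73.9°

Polar day requires cos h₀ = −tan ϕ tan δ ≤ −1, i.e. tan ϕ tan δ ≥ 1.
The boundary is |tan ϕ| · |tan δ| = 1, so |ϕ| = 90° − |δ| = 90° − 16.1° = 73.9° in the southern hemisphere.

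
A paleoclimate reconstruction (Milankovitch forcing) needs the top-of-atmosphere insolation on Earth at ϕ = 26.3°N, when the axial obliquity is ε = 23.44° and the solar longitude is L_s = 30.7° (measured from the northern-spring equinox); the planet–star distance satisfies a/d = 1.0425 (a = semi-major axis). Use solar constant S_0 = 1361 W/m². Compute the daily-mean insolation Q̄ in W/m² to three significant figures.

Solar declination: sin δ = sin ε · sin L_s = sin 23.44° × sin 30.7° = 0.20309, so δ = +11.718°.
cos h₀ = −tan(+26.3°) tan(+11.718°) = -0.1025, h₀ = 1.6735 rad.
Bracket: h₀ sin ϕ sin δ + cos ϕ cos δ sin h₀ = 1.6735×0.44307×0.20309 + 0.89649×0.97916×0.99473 = 0.150587 + 0.873181 = 1.023768.
Inverse-square distance factor (a/d)² = 1.0425² = 1.086806.
Q̄ = (S_0/π) × 1.086806 × [bracket] = (1361/π) × 1.086806 × 1.023768 = 482.0 W/m².

Q̄ ≈ 482 W/m²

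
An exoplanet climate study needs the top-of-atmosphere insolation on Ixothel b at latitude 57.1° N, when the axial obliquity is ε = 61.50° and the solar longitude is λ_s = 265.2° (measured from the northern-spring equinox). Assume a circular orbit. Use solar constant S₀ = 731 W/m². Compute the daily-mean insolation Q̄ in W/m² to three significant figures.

Q̄ ≈ 0.00 W/m²

Solar declination: sin δ = sin ε · sin λ_s = sin 61.50° × sin 265.2° = -0.87573, so δ = -61.132°.
cos H₀ = −tan(+57.1°) tan(-61.132°) = 2.8039 ≥ 1 ⇒ polar night, H₀ = 0 and Q̄ = 0.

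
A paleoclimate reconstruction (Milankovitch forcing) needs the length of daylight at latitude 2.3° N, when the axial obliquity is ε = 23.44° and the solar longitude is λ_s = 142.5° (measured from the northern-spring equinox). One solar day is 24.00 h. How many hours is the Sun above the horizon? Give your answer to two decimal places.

12.08 h

Solar declination: sin δ = sin ε · sin λ_s = sin 23.44° × sin 142.5° = 0.24216, so δ = +14.014°.
cos H₀ = −tan φ · tan δ = −tan(+2.3°) × tan(+14.014°) = -0.0100, so H₀ = 1.5808 rad = 90.57°.
Daylight = 2H₀/(2π) × 24.00 h = (1.5808/π) × 24.00 = 12.08 h.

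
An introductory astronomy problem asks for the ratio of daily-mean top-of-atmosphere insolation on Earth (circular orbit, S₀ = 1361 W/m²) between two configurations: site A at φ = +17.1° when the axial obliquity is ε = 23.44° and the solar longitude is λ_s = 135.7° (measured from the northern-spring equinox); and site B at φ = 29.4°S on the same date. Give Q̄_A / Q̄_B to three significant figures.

— Configuration A (φ=+17.1°):
Solar declination: sin δ = sin ε · sin λ_s = sin 23.44° × sin 135.7° = 0.27782, so δ = +16.130°.
cos H₀ = −tan(+17.1°) tan(+16.130°) = -0.0890, H₀ = 1.6599 rad.
Bracket: H₀ sin φ sin δ + cos φ cos δ sin H₀ = 1.6599×0.29404×0.27782 + 0.95579×0.96063×0.99603 = 0.135598 + 0.914515 = 1.050113.
Q̄ = (S₀/π) × [bracket] = (1361/π) × 1.050113 = 454.93 W/m².
— Configuration B (φ=-29.4°):
cos H₀ = −tan(-29.4°) tan(+16.130°) = 0.1630, H₀ = 1.4071 rad.
Bracket: H₀ sin φ sin δ + cos φ cos δ sin H₀ = 1.4071×-0.49090×0.27782 + 0.87121×0.96063×0.98663 = -0.191903 + 0.825721 = 0.633818.
Q̄ = (S₀/π) × [bracket] = (1361/π) × 0.633818 = 274.58 W/m².
Ratio Q̄_A / Q̄_B = 454.93 / 274.58 = 1.657.

Q̄_A / Q̄_B ≈ 1.66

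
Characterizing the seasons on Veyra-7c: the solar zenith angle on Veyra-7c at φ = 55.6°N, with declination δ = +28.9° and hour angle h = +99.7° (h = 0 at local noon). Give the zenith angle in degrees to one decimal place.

θ_z = 71.6°

cos θ_z = sin φ sin δ + cos φ cos δ cos h = 0.398763 + -0.083336 = 0.315427.
θ_z = arccos(0.315427) = 71.6°.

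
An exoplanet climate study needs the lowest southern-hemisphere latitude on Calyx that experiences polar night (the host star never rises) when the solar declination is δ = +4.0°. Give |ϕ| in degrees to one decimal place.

|ϕ| = 86.0°

Polar night requires cos h₀ = −tan ϕ tan δ ≥ 1, i.e. tan ϕ tan δ ≤ −1.
The boundary is |tan ϕ| · |tan δ| = 1, so |ϕ| = 90° − |δ| = 90° − 4.0° = 86.0° in the southern hemisphere.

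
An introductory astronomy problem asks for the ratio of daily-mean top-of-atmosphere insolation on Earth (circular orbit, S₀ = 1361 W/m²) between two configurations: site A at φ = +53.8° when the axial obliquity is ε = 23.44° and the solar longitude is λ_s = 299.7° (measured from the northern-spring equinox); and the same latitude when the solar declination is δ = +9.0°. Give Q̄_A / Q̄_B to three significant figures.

— Configuration A (φ=+53.8°):
Solar declination: sin δ = sin ε · sin λ_s = sin 23.44° × sin 299.7° = -0.34553, so δ = -20.214°.
cos H₀ = −tan(+53.8°) tan(-20.214°) = 0.5031, H₀ = 1.0436 rad.
Bracket: H₀ sin φ sin δ + cos φ cos δ sin H₀ = 1.0436×0.80696×-0.34553 + 0.59061×0.93841×0.86423 = -0.290986 + 0.478986 = 0.188000.
Q̄ = (S₀/π) × [bracket] = (1361/π) × 0.188000 = 81.445 W/m².
— Configuration B (φ=+53.8°):
cos H₀ = −tan(+53.8°) tan(+9.000°) = -0.2164, H₀ = 1.7889 rad.
Bracket: H₀ sin φ sin δ + cos φ cos δ sin H₀ = 1.7889×0.80696×0.15643 + 0.59061×0.98769×0.97630 = 0.225818 + 0.569514 = 0.795332.
Q̄ = (S₀/π) × [bracket] = (1361/π) × 0.795332 = 344.55 W/m².
Ratio Q̄_A / Q̄_B = 81.445 / 344.55 = 0.2364.

Q̄_A / Q̄_B ≈ 0.236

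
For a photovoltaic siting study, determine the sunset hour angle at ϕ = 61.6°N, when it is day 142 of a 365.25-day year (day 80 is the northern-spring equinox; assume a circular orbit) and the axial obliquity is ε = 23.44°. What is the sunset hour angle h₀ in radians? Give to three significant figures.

Solar longitude: L_s = 360° × (142 − 80)/365.25 = 61.109°.
sin δ = sin 23.44° × sin 61.109° = 0.34828, so δ = +20.382°.
cos h₀ = −tan ϕ · tan δ = −tan(+61.6°) × tan(+20.382°) = -0.6872, so h₀ = 2.3284 rad = 133.41°.

h₀ = 2.33 rad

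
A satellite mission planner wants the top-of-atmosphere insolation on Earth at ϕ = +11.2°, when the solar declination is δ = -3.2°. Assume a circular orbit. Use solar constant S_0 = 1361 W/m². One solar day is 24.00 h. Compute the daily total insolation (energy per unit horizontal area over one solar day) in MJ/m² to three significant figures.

cos h₀ = −tan(+11.2°) tan(-3.200°) = 0.0111, h₀ = 1.5597 rad.
Bracket: h₀ sin ϕ sin δ + cos ϕ cos δ sin h₀ = 1.5597×0.19423×-0.05582 + 0.98096×0.99844×0.99994 = -0.016910 + 0.979371 = 0.962461.
Q̄ = (S_0/π) × [bracket] = (1361/π) × 0.962461 = 416.96 W/m².
Daily total = Q̄ × 24.00 h × 3600 s/h = 416.96 × 24.00 × 3600 / 10⁶ = 36.03 MJ/m².

36.0 MJ/m²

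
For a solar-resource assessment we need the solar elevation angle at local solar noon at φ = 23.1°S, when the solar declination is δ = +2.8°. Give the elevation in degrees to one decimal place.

At local noon the hour angle is zero, so the zenith angle equals |φ − δ| = |-23.1° − (+2.800°)| = 25.900°.
Elevation = 90° − 25.900° = 64.1°.

64.1°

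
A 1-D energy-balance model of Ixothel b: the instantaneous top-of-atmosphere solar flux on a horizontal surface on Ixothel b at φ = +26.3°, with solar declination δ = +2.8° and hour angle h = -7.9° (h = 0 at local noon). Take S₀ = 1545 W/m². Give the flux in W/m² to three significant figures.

1.40e+03 W/m²

cos θ_z = sin φ sin δ + cos φ cos δ cos h = 0.021644 + 0.886918 = 0.908562.
Flux = S₀ · cos θ_z = 1545 × 0.908562 = 1404 W/m².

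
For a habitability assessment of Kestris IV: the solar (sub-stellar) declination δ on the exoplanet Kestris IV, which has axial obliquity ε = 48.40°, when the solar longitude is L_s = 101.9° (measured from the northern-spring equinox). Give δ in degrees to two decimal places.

δ = +47.03°

sin δ = sin ε · sin L_s = sin 48.40° × sin 101.9° = 0.731727.
δ = arcsin(0.731727) = +47.03°.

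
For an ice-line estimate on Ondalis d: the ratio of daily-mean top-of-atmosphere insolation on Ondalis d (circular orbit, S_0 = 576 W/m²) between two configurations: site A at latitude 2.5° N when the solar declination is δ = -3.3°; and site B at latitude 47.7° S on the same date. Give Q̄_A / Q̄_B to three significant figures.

— Configuration A (ϕ=+2.5°):
cos h₀ = −tan(+2.5°) tan(-3.300°) = 0.0025, h₀ = 1.5683 rad.
Bracket: h₀ sin ϕ sin δ + cos ϕ cos δ sin h₀ = 1.5683×0.04362×-0.05756 + 0.99905×0.99834×1.00000 = -0.003938 + 0.997392 = 0.993454.
Q̄ = (S_0/π) × [bracket] = (576/π) × 0.993454 = 182.15 W/m².
— Configuration B (ϕ=-47.7°):
cos h₀ = −tan(-47.7°) tan(-3.300°) = -0.0634, h₀ = 1.6342 rad.
Bracket: h₀ sin ϕ sin δ + cos ϕ cos δ sin h₀ = 1.6342×-0.73963×-0.05756 + 0.67301×0.99834×0.99799 = 0.069573 + 0.670542 = 0.740115.
Q̄ = (S_0/π) × [bracket] = (576/π) × 0.740115 = 135.70 W/m².
Ratio Q̄_A / Q̄_B = 182.15 / 135.70 = 1.342.

Q̄_A / Q̄_B ≈ 1.34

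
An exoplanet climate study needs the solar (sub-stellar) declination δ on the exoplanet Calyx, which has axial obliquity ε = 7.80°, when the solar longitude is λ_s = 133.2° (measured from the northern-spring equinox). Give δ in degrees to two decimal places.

sin δ = sin ε · sin λ_s = sin 7.80° × sin 133.2° = 0.098932.
δ = arcsin(0.098932) = +5.68°.

δ = +5.68°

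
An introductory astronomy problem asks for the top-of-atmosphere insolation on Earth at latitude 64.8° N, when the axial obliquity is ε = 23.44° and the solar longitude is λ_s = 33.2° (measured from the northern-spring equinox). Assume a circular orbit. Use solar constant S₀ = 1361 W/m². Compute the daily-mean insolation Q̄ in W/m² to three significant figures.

Solar declination: sin δ = sin ε · sin λ_s = sin 23.44° × sin 33.2° = 0.21781, so δ = +12.581°.
cos H₀ = −tan(+64.8°) tan(+12.581°) = -0.4743, H₀ = 2.0649 rad.
Bracket: H₀ sin φ sin δ + cos φ cos δ sin H₀ = 2.0649×0.90483×0.21781 + 0.42578×0.97599×0.88038 = 0.406953 + 0.365848 = 0.772801.
Q̄ = (S₀/π) × [bracket] = (1361/π) × 0.772801 = 334.8 W/m².

Q̄ ≈ 335 W/m²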